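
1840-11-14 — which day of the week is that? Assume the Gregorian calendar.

Doomsday rule: the anchor day for the 1800s is Friday. For year 40: 40÷12 = 3 r 4, and 4÷4 = 1, so 3+4+1 = 8.
Friday + 8 ≡ Saturday — that's 1840's doomsday.
In November the doomsday date is Nov 7.
Nov 14 is 7 days after Nov 7; 7 mod 7 = 0, so Saturday + 0 = Saturday.

Saturday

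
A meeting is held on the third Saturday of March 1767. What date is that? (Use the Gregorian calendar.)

March 21, 1767

March 1, 1767 is a Sunday.
The first Saturday is therefore March 7 (6 days later).
The third Saturday is 7 + 2×7 = March 21.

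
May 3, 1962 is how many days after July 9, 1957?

1759

Jul 9, 1957 → Jul 9, 1958: 365 days.
Jul 9, 1958 → Jul 9, 1959: 365 days.
Jul 9, 1959 → Jul 9, 1960: 366 days (Feb 29, 1960 is in that span).
Jul 9, 1960 → Jul 9, 1961: 365 days.
Jul 9, 1961 → Aug 9, 1961: 31 days (July has 31).
Aug 9, 1961 → Sep 9, 1961: 31 days (August has 31).
Sep 9, 1961 → Oct 9, 1961: 30 days (September has 30).
Oct 9, 1961 → Nov 9, 1961: 31 days (October has 31).
Nov 9, 1961 → Dec 9, 1961: 30 days (November has 30).
Dec 9, 1961 → Jan 9, 1962: 31 days (December has 31).
Jan 9, 1962 → Feb 9, 1962: 31 days (January has 31).
Feb 9, 1962 → Mar 9, 1962: 28 days (February has 28).
Mar 9, 1962 → Apr 9, 1962: 31 days (March has 31).
Apr 9, 1962 → May 3, 1962: 24 days.
Total: 1759 days.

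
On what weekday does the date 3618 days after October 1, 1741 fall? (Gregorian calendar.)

First find the weekday of Oct 1, 1741. Doomsday rule: the anchor day for the 1700s is Sunday. For year 41: 41÷12 = 3 r 5, and 5÷4 = 1, so 3+5+1 = 9.
Sunday + 9 ≡ Tuesday — that's 1741's doomsday.
In October the doomsday date is Oct 10.
Oct 1 is 9 days before Oct 10; 9 mod 7 = 2, so Tuesday − 2 = Sunday.
3618 mod 7 = 6, so 3618 days after a Sunday is Sunday + 6 = Saturday.

Saturday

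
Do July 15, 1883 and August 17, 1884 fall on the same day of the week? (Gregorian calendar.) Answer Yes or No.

Yes

From Jul 15, 1883 to Aug 17, 1884 is 399 days.
399 mod 7 = 0, so they are the same weekday.
(Jul 15, 1883 is a Sunday; Aug 17, 1884 is a Sunday.)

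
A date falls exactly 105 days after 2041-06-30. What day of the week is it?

Sunday

Jun 30, 2041 is a Sunday.
105 mod 7 = 0, so 105 days after a Sunday is Sunday + 0 = Sunday.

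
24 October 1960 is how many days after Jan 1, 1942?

6871

Jan 1, 1942 → Jan 1, 1943: 365 days.
Jan 1, 1943 → Jan 1, 1944: 365 days.
Jan 1, 1944 → Jan 1, 1945: 366 days (Feb 29, 1944 is in that span).
Jan 1, 1945 → Jan 1, 1946: 365 days.
Jan 1, 1946 → Jan 1, 1947: 365 days.
Jan 1, 1947 → Jan 1, 1948: 365 days.
Jan 1, 1948 → Jan 1, 1949: 366 days (Feb 29, 1948 is in that span).
Jan 1, 1949 → Jan 1, 1950: 365 days.
Jan 1, 1950 → Jan 1, 1951: 365 days.
Jan 1, 1951 → Jan 1, 1952: 365 days.
Jan 1, 1952 → Jan 1, 1953: 366 days (Feb 29, 1952 is in that span).
Jan 1, 1953 → Jan 1, 1954: 365 days.
Jan 1, 1954 → Jan 1, 1955: 365 days.
Jan 1, 1955 → Jan 1, 1956: 365 days.
Jan 1, 1956 → Jan 1, 1957: 366 days (Feb 29, 1956 is in that span).
Jan 1, 1957 → Jan 1, 1958: 365 days.
Jan 1, 1958 → Jan 1, 1959: 365 days.
Jan 1, 1959 → Jan 1, 1960: 365 days.
Jan 1, 1960 → Feb 1, 1960: 31 days (January has 31).
Feb 1, 1960 → Mar 1, 1960: 29 days (February has 29).
Mar 1, 1960 → Apr 1, 1960: 31 days (March has 31).
Apr 1, 1960 → May 1, 1960: 30 days (April has 30).
May 1, 1960 → Jun 1, 1960: 31 days (May has 31).
Jun 1, 1960 → Jul 1, 1960: 30 days (June has 30).
Jul 1, 1960 → Aug 1, 1960: 31 days (July has 31).
Aug 1, 1960 → Sep 1, 1960: 31 days (August has 31).
Sep 1, 1960 → Oct 1, 1960: 30 days (September has 30).
Oct 1, 1960 → Oct 24, 1960: 23 days.
Total: 6871 days.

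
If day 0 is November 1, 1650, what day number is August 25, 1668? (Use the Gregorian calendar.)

Nov 1, 1650 → Nov 1, 1651: 365 days.
Nov 1, 1651 → Nov 1, 1652: 366 days (Feb 29, 1652 is in that span).
Nov 1, 1652 → Nov 1, 1653: 365 days.
Nov 1, 1653 → Nov 1, 1654: 365 days.
Nov 1, 1654 → Nov 1, 1655: 365 days.
Nov 1, 1655 → Nov 1, 1656: 366 days (Feb 29, 1656 is in that span).
Nov 1, 1656 → Nov 1, 1657: 365 days.
Nov 1, 1657 → Nov 1, 1658: 365 days.
Nov 1, 1658 → Nov 1, 1659: 365 days.
Nov 1, 1659 → Nov 1, 1660: 366 days (Feb 29, 1660 is in that span).
Nov 1, 1660 → Nov 1, 1661: 365 days.
Nov 1, 1661 → Nov 1, 1662: 365 days.
Nov 1, 1662 → Nov 1, 1663: 365 days.
Nov 1, 1663 → Nov 1, 1664: 366 days (Feb 29, 1664 is in that span).
Nov 1, 1664 → Nov 1, 1665: 365 days.
Nov 1, 1665 → Nov 1, 1666: 365 days.
Nov 1, 1666 → Nov 1, 1667: 365 days.
Nov 1, 1667 → Dec 1, 1667: 30 days (November has 30).
Dec 1, 1667 → Jan 1, 1668: 31 days (December has 31).
Jan 1, 1668 → Feb 1, 1668: 31 days (January has 31).
Feb 1, 1668 → Mar 1, 1668: 29 days (February has 29).
Mar 1, 1668 → Apr 1, 1668: 31 days (March has 31).
Apr 1, 1668 → May 1, 1668: 30 days (April has 30).
May 1, 1668 → Jun 1, 1668: 31 days (May has 31).
Jun 1, 1668 → Jul 1, 1668: 30 days (June has 30).
Jul 1, 1668 → Aug 1, 1668: 31 days (July has 31).
Aug 1, 1668 → Aug 25, 1668: 24 days.
Total: 6507 days.

6507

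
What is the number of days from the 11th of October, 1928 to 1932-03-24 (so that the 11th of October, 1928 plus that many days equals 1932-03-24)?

1260

Oct 11, 1928 → Oct 11, 1929: 365 days.
Oct 11, 1929 → Oct 11, 1930: 365 days.
Oct 11, 1930 → Oct 11, 1931: 365 days.
Oct 11, 1931 → Nov 11, 1931: 31 days (October has 31).
Nov 11, 1931 → Dec 11, 1931: 30 days (November has 30).
Dec 11, 1931 → Jan 11, 1932: 31 days (December has 31).
Jan 11, 1932 → Feb 11, 1932: 31 days (January has 31).
Feb 11, 1932 → Mar 11, 1932: 29 days (February has 29).
Mar 11, 1932 → Mar 24, 1932: 13 days.
Total: 1260 days.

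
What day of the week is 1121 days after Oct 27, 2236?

Oct 27, 2236 is a Thursday.
1121 mod 7 = 1, so 1121 days after a Thursday is Thursday + 1 = Friday.

Friday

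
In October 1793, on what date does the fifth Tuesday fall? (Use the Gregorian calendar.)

October 1, 1793 is a Tuesday.
The first Tuesday is therefore October 1 (same day).
The fifth Tuesday is 1 + 4×7 = October 29.

October 29, 1793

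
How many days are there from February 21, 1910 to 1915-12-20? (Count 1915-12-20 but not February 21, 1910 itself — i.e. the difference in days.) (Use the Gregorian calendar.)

Feb 21, 1910 → Feb 21, 1911: 365 days.
Feb 21, 1911 → Feb 21, 1912: 365 days.
Feb 21, 1912 → Feb 21, 1913: 366 days (Feb 29, 1912 is in that span).
Feb 21, 1913 → Feb 21, 1914: 365 days.
Feb 21, 1914 → Feb 21, 1915: 365 days.
Feb 21, 1915 → Mar 21, 1915: 28 days (February has 28).
Mar 21, 1915 → Apr 21, 1915: 31 days (March has 31).
Apr 21, 1915 → May 21, 1915: 30 days (April has 30).
May 21, 1915 → Jun 21, 1915: 31 days (May has 31).
Jun 21, 1915 → Jul 21, 1915: 30 days (June has 30).
Jul 21, 1915 → Aug 21, 1915: 31 days (July has 31).
Aug 21, 1915 → Sep 21, 1915: 31 days (August has 31).
Sep 21, 1915 → Oct 21, 1915: 30 days (September has 30).
Oct 21, 1915 → Nov 21, 1915: 31 days (October has 31).
Nov 21, 1915 → Dec 20, 1915: 29 days.
Total: 2128 days.

2128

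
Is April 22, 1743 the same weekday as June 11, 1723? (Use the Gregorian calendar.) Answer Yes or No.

No

From Jun 11, 1723 to Apr 22, 1743 is 7255 days.
7255 mod 7 = 3, so they are different weekdays.
(Jun 11, 1723 is a Friday; Apr 22, 1743 is a Monday.)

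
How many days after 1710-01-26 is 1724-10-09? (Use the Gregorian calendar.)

Jan 26, 1710 → Jan 26, 1711: 365 days.
Jan 26, 1711 → Jan 26, 1712: 365 days.
Jan 26, 1712 → Jan 26, 1713: 366 days (Feb 29, 1712 is in that span).
Jan 26, 1713 → Jan 26, 1714: 365 days.
Jan 26, 1714 → Jan 26, 1715: 365 days.
Jan 26, 1715 → Jan 26, 1716: 365 days.
Jan 26, 1716 → Jan 26, 1717: 366 days (Feb 29, 1716 is in that span).
Jan 26, 1717 → Jan 26, 1718: 365 days.
Jan 26, 1718 → Jan 26, 1719: 365 days.
Jan 26, 1719 → Jan 26, 1720: 365 days.
Jan 26, 1720 → Jan 26, 1721: 366 days (Feb 29, 1720 is in that span).
Jan 26, 1721 → Jan 26, 1722: 365 days.
Jan 26, 1722 → Jan 26, 1723: 365 days.
Jan 26, 1723 → Jan 26, 1724: 365 days.
Jan 26, 1724 → Feb 26, 1724: 31 days (January has 31).
Feb 26, 1724 → Mar 26, 1724: 29 days (February has 29).
Mar 26, 1724 → Apr 26, 1724: 31 days (March has 31).
Apr 26, 1724 → May 26, 1724: 30 days (April has 30).
May 26, 1724 → Jun 26, 1724: 31 days (May has 31).
Jun 26, 1724 → Jul 26, 1724: 30 days (June has 30).
Jul 26, 1724 → Aug 26, 1724: 31 days (July has 31).
Aug 26, 1724 → Sep 26, 1724: 31 days (August has 31).
Sep 26, 1724 → Oct 9, 1724: 13 days.
Total: 5370 days.

5370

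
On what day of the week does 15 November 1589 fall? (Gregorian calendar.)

Doomsday rule: the anchor day for the 1500s is Wednesday. For year 89: 89÷12 = 7 r 5, and 5÷4 = 1, so 7+5+1 = 13.
Wednesday + 13 ≡ Tuesday — that's 1589's doomsday.
In November the doomsday date is Nov 7.
Nov 15 is 8 days after Nov 7; 8 mod 7 = 1, so Tuesday + 1 = Wednesday.

Wednesday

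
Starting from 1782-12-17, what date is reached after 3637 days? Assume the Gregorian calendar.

+365 (one year) → Dec 17, 1783 (3272 left).
+366 (one year; includes Feb 29, 1784) → Dec 17, 1784 (2906 left).
+365 (one year) → Dec 17, 1785 (2541 left).
+365 (one year) → Dec 17, 1786 (2176 left).
+365 (one year) → Dec 17, 1787 (1811 left).
+366 (one year; includes Feb 29, 1788) → Dec 17, 1788 (1445 left).
+365 (one year) → Dec 17, 1789 (1080 left).
+365 (one year) → Dec 17, 1790 (715 left).
+365 (one year) → Dec 17, 1791 (350 left).
Dec has 31 days: +15 → Jan 1, 1792 (335 left).
Jan has 31 days: +31 → Feb 1, 1792 (304 left).
Feb has 29 days: +29 → Mar 1, 1792 (275 left).
Mar has 31 days: +31 → Apr 1, 1792 (244 left).
Apr has 30 days: +30 → May 1, 1792 (214 left).
May has 31 days: +31 → Jun 1, 1792 (183 left).
Jun has 30 days: +30 → Jul 1, 1792 (153 left).
Jul has 31 days: +31 → Aug 1, 1792 (122 left).
Aug has 31 days: +31 → Sep 1, 1792 (91 left).
Sep has 30 days: +30 → Oct 1, 1792 (61 left).
Oct has 31 days: +31 → Nov 1, 1792 (30 left).
Nov has 30 days: +30 → Dec 1, 1792 (0 left).

December 1, 1792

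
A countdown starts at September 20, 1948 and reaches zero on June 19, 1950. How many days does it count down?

Sep 20, 1948 → Sep 20, 1949: 365 days.
Sep 20, 1949 → Oct 20, 1949: 30 days (September has 30).
Oct 20, 1949 → Nov 20, 1949: 31 days (October has 31).
Nov 20, 1949 → Dec 20, 1949: 30 days (November has 30).
Dec 20, 1949 → Jan 20, 1950: 31 days (December has 31).
Jan 20, 1950 → Feb 20, 1950: 31 days (January has 31).
Feb 20, 1950 → Mar 20, 1950: 28 days (February has 28).
Mar 20, 1950 → Apr 20, 1950: 31 days (March has 31).
Apr 20, 1950 → May 20, 1950: 30 days (April has 30).
May 20, 1950 → Jun 19, 1950: 30 days.
Total: 637 days.

637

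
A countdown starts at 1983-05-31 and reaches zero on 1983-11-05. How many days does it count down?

158

May 31, 1983 → Jun 30, 1983: 30 days (May has 31).
Jun 30, 1983 → Jul 30, 1983: 30 days (June has 30).
Jul 30, 1983 → Aug 30, 1983: 31 days (July has 31).
Aug 30, 1983 → Sep 30, 1983: 31 days (August has 31).
Sep 30, 1983 → Oct 30, 1983: 30 days (September has 30).
Oct 30, 1983 → Nov 5, 1983: 6 days.
Total: 158 days.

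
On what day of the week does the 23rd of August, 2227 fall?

Doomsday rule: the anchor day for the 2200s is Friday. For year 27: 27÷12 = 2 r 3, and 3÷4 = 0, so 2+3+0 = 5.
Friday + 5 ≡ Wednesday — that's 2227's doomsday.
In August the doomsday date is Aug 8.
Aug 23 is 15 days after Aug 8; 15 mod 7 = 1, so Wednesday + 1 = Thursday.

Thursday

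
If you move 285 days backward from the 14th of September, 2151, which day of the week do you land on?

First find the weekday of Sep 14, 2151. Doomsday rule: the anchor day for the 2100s is Sunday. For year 51: 51÷12 = 4 r 3, and 3÷4 = 0, so 4+3+0 = 7.
Sunday + 7 ≡ Sunday — that's 2151's doomsday.
In September the doomsday date is Sep 5.
Sep 14 is 9 days after Sep 5; 9 mod 7 = 2, so Sunday + 2 = Tuesday.
285 mod 7 = 5, so 285 days before a Tuesday is Tuesday − 5 = Thursday.

Thursday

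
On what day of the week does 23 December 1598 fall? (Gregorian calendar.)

Doomsday rule: the anchor day for the 1500s is Wednesday. For year 98: 98÷12 = 8 r 2, and 2÷4 = 0, so 8+2+0 = 10.
Wednesday + 10 ≡ Saturday — that's 1598's doomsday.
In December the doomsday date is Dec 12.
Dec 23 is 11 days after Dec 12; 11 mod 7 = 4, so Saturday + 4 = Wednesday.

Wednesday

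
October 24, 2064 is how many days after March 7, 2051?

Mar 7, 2051 → Mar 7, 2052: 366 days (Feb 29, 2052 is in that span).
Mar 7, 2052 → Mar 7, 2053: 365 days.
Mar 7, 2053 → Mar 7, 2054: 365 days.
Mar 7, 2054 → Mar 7, 2055: 365 days.
Mar 7, 2055 → Mar 7, 2056: 366 days (Feb 29, 2056 is in that span).
Mar 7, 2056 → Mar 7, 2057: 365 days.
Mar 7, 2057 → Mar 7, 2058: 365 days.
Mar 7, 2058 → Mar 7, 2059: 365 days.
Mar 7, 2059 → Mar 7, 2060: 366 days (Feb 29, 2060 is in that span).
Mar 7, 2060 → Mar 7, 2061: 365 days.
Mar 7, 2061 → Mar 7, 2062: 365 days.
Mar 7, 2062 → Mar 7, 2063: 365 days.
Mar 7, 2063 → Mar 7, 2064: 366 days (Feb 29, 2064 is in that span).
Mar 7, 2064 → Apr 7, 2064: 31 days (March has 31).
Apr 7, 2064 → May 7, 2064: 30 days (April has 30).
May 7, 2064 → Jun 7, 2064: 31 days (May has 31).
Jun 7, 2064 → Jul 7, 2064: 30 days (June has 30).
Jul 7, 2064 → Aug 7, 2064: 31 days (July has 31).
Aug 7, 2064 → Sep 7, 2064: 31 days (August has 31).
Sep 7, 2064 → Oct 7, 2064: 30 days (September has 30).
Oct 7, 2064 → Oct 24, 2064: 17 days.
Total: 4980 days.

4980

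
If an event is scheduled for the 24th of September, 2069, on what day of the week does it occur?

Tuesday

January 1, 2069 is a Tuesday.
Jan 1, 2069 → Feb 1, 2069: 31 days (January has 31).
Feb 1, 2069 → Mar 1, 2069: 28 days (February has 28).
Mar 1, 2069 → Apr 1, 2069: 31 days (March has 31).
Apr 1, 2069 → May 1, 2069: 30 days (April has 30).
May 1, 2069 → Jun 1, 2069: 31 days (May has 31).
Jun 1, 2069 → Jul 1, 2069: 30 days (June has 30).
Jul 1, 2069 → Aug 1, 2069: 31 days (July has 31).
Aug 1, 2069 → Sep 1, 2069: 31 days (August has 31).
Sep 1, 2069 → Sep 24, 2069: 23 days.
Total: 266 days.
266 mod 7 = 0, so Tuesday + 0 = Tuesday.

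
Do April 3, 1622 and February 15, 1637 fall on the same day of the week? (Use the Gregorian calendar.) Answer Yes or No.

From Apr 3, 1622 to Feb 15, 1637 is 5432 days.
5432 mod 7 = 0, so they are the same weekday.
(Apr 3, 1622 is a Sunday; Feb 15, 1637 is a Sunday.)

Yes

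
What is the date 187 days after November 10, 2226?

Nov has 30 days: +21 → Dec 1, 2226 (166 left).
Dec has 31 days: +31 → Jan 1, 2227 (135 left).
Jan has 31 days: +31 → Feb 1, 2227 (104 left).
Feb has 28 days: +28 → Mar 1, 2227 (76 left).
Mar has 31 days: +31 → Apr 1, 2227 (45 left).
Apr has 30 days: +30 → May 1, 2227 (15 left).
+15 → May 16, 2227.

May 16, 2227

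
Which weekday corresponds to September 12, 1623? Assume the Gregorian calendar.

Doomsday rule: the anchor day for the 1600s is Tuesday. For year 23: 23÷12 = 1 r 11, and 11÷4 = 2, so 1+11+2 = 14.
Tuesday + 14 ≡ Tuesday — that's 1623's doomsday.
In September the doomsday date is Sep 5.
Sep 12 is 7 days after Sep 5; 7 mod 7 = 0, so Tuesday + 0 = Tuesday.

Tuesday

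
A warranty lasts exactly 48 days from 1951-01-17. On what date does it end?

Jan has 31 days: +15 → Feb 1, 1951 (33 left).
Feb has 28 days: +28 → Mar 1, 1951 (5 left).
+5 → Mar 6, 1951.

March 6, 1951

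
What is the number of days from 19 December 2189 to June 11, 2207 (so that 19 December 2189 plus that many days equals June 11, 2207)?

6382

Dec 19, 2189 → Dec 19, 2190: 365 days.
Dec 19, 2190 → Dec 19, 2191: 365 days.
Dec 19, 2191 → Dec 19, 2192: 366 days (Feb 29, 2192 is in that span).
Dec 19, 2192 → Dec 19, 2193: 365 days.
Dec 19, 2193 → Dec 19, 2194: 365 days.
Dec 19, 2194 → Dec 19, 2195: 365 days.
Dec 19, 2195 → Dec 19, 2196: 366 days (Feb 29, 2196 is in that span).
Dec 19, 2196 → Dec 19, 2197: 365 days.
Dec 19, 2197 → Dec 19, 2198: 365 days.
Dec 19, 2198 → Dec 19, 2199: 365 days.
Dec 19, 2199 → Dec 19, 2200: 365 days.
Dec 19, 2200 → Dec 19, 2201: 365 days.
Dec 19, 2201 → Dec 19, 2202: 365 days.
Dec 19, 2202 → Dec 19, 2203: 365 days.
Dec 19, 2203 → Dec 19, 2204: 366 days (Feb 29, 2204 is in that span).
Dec 19, 2204 → Dec 19, 2205: 365 days.
Dec 19, 2205 → Dec 19, 2206: 365 days.
Dec 19, 2206 → Jan 19, 2207: 31 days (December has 31).
Jan 19, 2207 → Feb 19, 2207: 31 days (January has 31).
Feb 19, 2207 → Mar 19, 2207: 28 days (February has 28).
Mar 19, 2207 → Apr 19, 2207: 31 days (March has 31).
Apr 19, 2207 → May 19, 2207: 30 days (April has 30).
May 19, 2207 → Jun 11, 2207: 23 days.
Total: 6382 days.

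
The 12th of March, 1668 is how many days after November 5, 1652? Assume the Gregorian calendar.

Nov 5, 1652 → Nov 5, 1653: 365 days.
Nov 5, 1653 → Nov 5, 1654: 365 days.
Nov 5, 1654 → Nov 5, 1655: 365 days.
Nov 5, 1655 → Nov 5, 1656: 366 days (Feb 29, 1656 is in that span).
Nov 5, 1656 → Nov 5, 1657: 365 days.
Nov 5, 1657 → Nov 5, 1658: 365 days.
Nov 5, 1658 → Nov 5, 1659: 365 days.
Nov 5, 1659 → Nov 5, 1660: 366 days (Feb 29, 1660 is in that span).
Nov 5, 1660 → Nov 5, 1661: 365 days.
Nov 5, 1661 → Nov 5, 1662: 365 days.
Nov 5, 1662 → Nov 5, 1663: 365 days.
Nov 5, 1663 → Nov 5, 1664: 366 days (Feb 29, 1664 is in that span).
Nov 5, 1664 → Nov 5, 1665: 365 days.
Nov 5, 1665 → Nov 5, 1666: 365 days.
Nov 5, 1666 → Nov 5, 1667: 365 days.
Nov 5, 1667 → Dec 5, 1667: 30 days (November has 30).
Dec 5, 1667 → Jan 5, 1668: 31 days (December has 31).
Jan 5, 1668 → Feb 5, 1668: 31 days (January has 31).
Feb 5, 1668 → Mar 5, 1668: 29 days (February has 29).
Mar 5, 1668 → Mar 12, 1668: 7 days.
Total: 5606 days.

5606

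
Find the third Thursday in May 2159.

May 17, 2159

May 1, 2159 is a Tuesday.
The first Thursday is therefore May 3 (2 days later).
The third Thursday is 3 + 2×7 = May 17.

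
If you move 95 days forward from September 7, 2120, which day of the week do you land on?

Sep 7, 2120 is a Saturday.
95 mod 7 = 4, so 95 days after a Saturday is Saturday + 4 = Wednesday.

Wednesday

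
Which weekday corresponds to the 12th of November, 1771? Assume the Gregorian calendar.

Doomsday rule: the anchor day for the 1700s is Sunday. For year 71: 71÷12 = 5 r 11, and 11÷4 = 2, so 5+11+2 = 18.
Sunday + 18 ≡ Thursday — that's 1771's doomsday.
In November the doomsday date is Nov 7.
Nov 12 is 5 days after Nov 7; 5 mod 7 = 5, so Thursday + 5 = Tuesday.

Tuesday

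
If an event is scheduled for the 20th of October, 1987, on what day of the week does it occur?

January 1, 1987 is a Thursday.
Jan 1, 1987 → Feb 1, 1987: 31 days (January has 31).
Feb 1, 1987 → Mar 1, 1987: 28 days (February has 28).
Mar 1, 1987 → Apr 1, 1987: 31 days (March has 31).
Apr 1, 1987 → May 1, 1987: 30 days (April has 30).
May 1, 1987 → Jun 1, 1987: 31 days (May has 31).
Jun 1, 1987 → Jul 1, 1987: 30 days (June has 30).
Jul 1, 1987 → Aug 1, 1987: 31 days (July has 31).
Aug 1, 1987 → Sep 1, 1987: 31 days (August has 31).
Sep 1, 1987 → Oct 1, 1987: 30 days (September has 30).
Oct 1, 1987 → Oct 20, 1987: 19 days.
Total: 292 days.
292 mod 7 = 5, so Thursday + 5 = Tuesday.

Tuesday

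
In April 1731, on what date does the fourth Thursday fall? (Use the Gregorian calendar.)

April 1, 1731 is a Sunday.
The first Thursday is therefore April 5 (4 days later).
The fourth Thursday is 5 + 3×7 = April 26.

April 26, 1731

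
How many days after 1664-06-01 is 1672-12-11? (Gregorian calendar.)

3115

Jun 1, 1664 → Jun 1, 1665: 365 days.
Jun 1, 1665 → Jun 1, 1666: 365 days.
Jun 1, 1666 → Jun 1, 1667: 365 days.
Jun 1, 1667 → Jun 1, 1668: 366 days (Feb 29, 1668 is in that span).
Jun 1, 1668 → Jun 1, 1669: 365 days.
Jun 1, 1669 → Jun 1, 1670: 365 days.
Jun 1, 1670 → Jun 1, 1671: 365 days.
Jun 1, 1671 → Jun 1, 1672: 366 days (Feb 29, 1672 is in that span).
Jun 1, 1672 → Jul 1, 1672: 30 days (June has 30).
Jul 1, 1672 → Aug 1, 1672: 31 days (July has 31).
Aug 1, 1672 → Sep 1, 1672: 31 days (August has 31).
Sep 1, 1672 → Oct 1, 1672: 30 days (September has 30).
Oct 1, 1672 → Nov 1, 1672: 31 days (October has 31).
Nov 1, 1672 → Dec 1, 1672: 30 days (November has 30).
Dec 1, 1672 → Dec 11, 1672: 10 days.
Total: 3115 days.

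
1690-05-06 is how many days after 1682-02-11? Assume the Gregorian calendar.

Feb 11, 1682 → Feb 11, 1683: 365 days.
Feb 11, 1683 → Feb 11, 1684: 365 days.
Feb 11, 1684 → Feb 11, 1685: 366 days (Feb 29, 1684 is in that span).
Feb 11, 1685 → Feb 11, 1686: 365 days.
Feb 11, 1686 → Feb 11, 1687: 365 days.
Feb 11, 1687 → Feb 11, 1688: 365 days.
Feb 11, 1688 → Feb 11, 1689: 366 days (Feb 29, 1688 is in that span).
Feb 11, 1689 → Feb 11, 1690: 365 days.
Feb 11, 1690 → Mar 11, 1690: 28 days (February has 28).
Mar 11, 1690 → Apr 11, 1690: 31 days (March has 31).
Apr 11, 1690 → May 6, 1690: 25 days.
Total: 3006 days.

3006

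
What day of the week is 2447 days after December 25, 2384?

First find the weekday of Dec 25, 2384. Doomsday rule: the anchor day for the 2300s is Wednesday. For year 84: 84÷12 = 7 r 0, and 0÷4 = 0, so 7+0+0 = 7.
Wednesday + 7 ≡ Wednesday — that's 2384's doomsday.
In December the doomsday date is Dec 12.
Dec 25 is 13 days after Dec 12; 13 mod 7 = 6, so Wednesday + 6 = Tuesday.
2447 mod 7 = 4, so 2447 days after a Tuesday is Tuesday + 4 = Saturday.

Saturday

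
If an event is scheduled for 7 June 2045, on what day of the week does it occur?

Doomsday rule: the anchor day for the 2000s is Tuesday. For year 45: 45÷12 = 3 r 9, and 9÷4 = 2, so 3+9+2 = 14.
Tuesday + 14 ≡ Tuesday — that's 2045's doomsday.
In June the doomsday date is Jun 6.
Jun 7 is 1 day after Jun 6; 1 mod 7 = 1, so Tuesday + 1 = Wednesday.

Wednesday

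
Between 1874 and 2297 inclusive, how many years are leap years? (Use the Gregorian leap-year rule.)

103

Multiples of 4 in [1874,2297]: 106.
Of those, multiples of 100: 4 (not leap unless ÷400).
Multiples of 400: 1.
Leap years = 106 − 4 + 1 = 103.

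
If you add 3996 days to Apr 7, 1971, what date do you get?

+366 (one year; includes Feb 29, 1972) → Apr 7, 1972 (3630 left).
+365 (one year) → Apr 7, 1973 (3265 left).
+365 (one year) → Apr 7, 1974 (2900 left).
+365 (one year) → Apr 7, 1975 (2535 left).
+366 (one year; includes Feb 29, 1976) → Apr 7, 1976 (2169 left).
+365 (one year) → Apr 7, 1977 (1804 left).
+365 (one year) → Apr 7, 1978 (1439 left).
+365 (one year) → Apr 7, 1979 (1074 left).
+366 (one year; includes Feb 29, 1980) → Apr 7, 1980 (708 left).
+365 (one year) → Apr 7, 1981 (343 left).
Apr has 30 days: +24 → May 1, 1981 (319 left).
May has 31 days: +31 → Jun 1, 1981 (288 left).
Jun has 30 days: +30 → Jul 1, 1981 (258 left).
Jul has 31 days: +31 → Aug 1, 1981 (227 left).
Aug has 31 days: +31 → Sep 1, 1981 (196 left).
Sep has 30 days: +30 → Oct 1, 1981 (166 left).
Oct has 31 days: +31 → Nov 1, 1981 (135 left).
Nov has 30 days: +30 → Dec 1, 1981 (105 left).
Dec has 31 days: +31 → Jan 1, 1982 (74 left).
Jan has 31 days: +31 → Feb 1, 1982 (43 left).
Feb has 28 days: +28 → Mar 1, 1982 (15 left).
+15 → Mar 16, 1982.

March 16, 1982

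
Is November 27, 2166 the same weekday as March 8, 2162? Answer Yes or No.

From Mar 8, 2162 to Nov 27, 2166 is 1725 days.
1725 mod 7 = 3, so they are different weekdays.
(Mar 8, 2162 is a Monday; Nov 27, 2166 is a Thursday.)

No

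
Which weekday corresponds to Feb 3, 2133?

Tuesday

Doomsday rule: the anchor day for the 2100s is Sunday. For year 33: 33÷12 = 2 r 9, and 9÷4 = 2, so 2+9+2 = 13.
Sunday + 13 ≡ Saturday — that's 2133's doomsday.
In February the doomsday date is Feb 28 (2133 is not a leap year).
Feb 3 is 25 days before Feb 28; 25 mod 7 = 4, so Saturday − 4 = Tuesday.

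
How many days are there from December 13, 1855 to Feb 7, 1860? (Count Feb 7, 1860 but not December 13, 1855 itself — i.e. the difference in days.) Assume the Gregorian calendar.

1517

Dec 13, 1855 → Dec 13, 1856: 366 days (Feb 29, 1856 is in that span).
Dec 13, 1856 → Dec 13, 1857: 365 days.
Dec 13, 1857 → Dec 13, 1858: 365 days.
Dec 13, 1858 → Dec 13, 1859: 365 days.
Dec 13, 1859 → Jan 13, 1860: 31 days (December has 31).
Jan 13, 1860 → Feb 7, 1860: 25 days.
Total: 1517 days.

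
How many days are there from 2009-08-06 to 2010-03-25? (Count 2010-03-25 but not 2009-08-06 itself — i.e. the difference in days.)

231

Aug 6, 2009 → Sep 6, 2009: 31 days (August has 31).
Sep 6, 2009 → Oct 6, 2009: 30 days (September has 30).
Oct 6, 2009 → Nov 6, 2009: 31 days (October has 31).
Nov 6, 2009 → Dec 6, 2009: 30 days (November has 30).
Dec 6, 2009 → Jan 6, 2010: 31 days (December has 31).
Jan 6, 2010 → Feb 6, 2010: 31 days (January has 31).
Feb 6, 2010 → Mar 6, 2010: 28 days (February has 28).
Mar 6, 2010 → Mar 25, 2010: 19 days.
Total: 231 days.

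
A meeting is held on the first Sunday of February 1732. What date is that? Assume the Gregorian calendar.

February 3, 1732

February 1, 1732 is a Friday.
The first Sunday is therefore February 3 (2 days later).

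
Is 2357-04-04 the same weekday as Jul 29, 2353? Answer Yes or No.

From Jul 29, 2353 to Apr 4, 2357 is 1345 days.
1345 mod 7 = 1, so they are different weekdays.
(Jul 29, 2353 is a Wednesday; Apr 4, 2357 is a Thursday.)

No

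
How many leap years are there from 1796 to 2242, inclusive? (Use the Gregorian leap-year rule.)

Multiples of 4 in [1796,2242]: 112.
Of those, multiples of 100: 5 (not leap unless ÷400).
Multiples of 400: 1.
Leap years = 112 − 5 + 1 = 108.

108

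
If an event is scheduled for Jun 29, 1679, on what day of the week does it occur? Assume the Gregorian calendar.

Doomsday rule: the anchor day for the 1600s is Tuesday. For year 79: 79÷12 = 6 r 7, and 7÷4 = 1, so 6+7+1 = 14.
Tuesday + 14 ≡ Tuesday — that's 1679's doomsday.
In June the doomsday date is Jun 6.
Jun 29 is 23 days after Jun 6; 23 mod 7 = 2, so Tuesday + 2 = Thursday.

Thursday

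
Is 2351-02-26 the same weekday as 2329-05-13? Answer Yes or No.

Yes

From May 13, 2329 to Feb 26, 2351 is 7959 days.
7959 mod 7 = 0, so they are the same weekday.
(May 13, 2329 is a Monday; Feb 26, 2351 is a Monday.)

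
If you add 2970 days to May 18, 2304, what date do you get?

+365 (one year) → May 18, 2305 (2605 left).
+365 (one year) → May 18, 2306 (2240 left).
+365 (one year) → May 18, 2307 (1875 left).
+366 (one year; includes Feb 29, 2308) → May 18, 2308 (1509 left).
+365 (one year) → May 18, 2309 (1144 left).
+365 (one year) → May 18, 2310 (779 left).
+365 (one year) → May 18, 2311 (414 left).
+366 (one year; includes Feb 29, 2312) → May 18, 2312 (48 left).
May has 31 days: +14 → Jun 1, 2312 (34 left).
Jun has 30 days: +30 → Jul 1, 2312 (4 left).
+4 → Jul 5, 2312.

July 5, 2312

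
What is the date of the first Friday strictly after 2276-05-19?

May 19, 2276 is a Friday.
From Friday to the next Friday is 7 days.
May 19, 2276 + 7 = May 26, 2276.

May 26, 2276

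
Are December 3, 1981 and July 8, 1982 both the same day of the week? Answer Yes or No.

From Dec 3, 1981 to Jul 8, 1982 is 217 days.
217 mod 7 = 0, so they are the same weekday.
(Dec 3, 1981 is a Thursday; Jul 8, 1982 is a Thursday.)

Yes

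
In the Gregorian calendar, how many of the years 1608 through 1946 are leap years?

82

Multiples of 4 in [1608,1946]: 85.
Of those, multiples of 100: 3 (not leap unless ÷400).
Multiples of 400: 0.
Leap years = 85 − 3 + 0 = 82.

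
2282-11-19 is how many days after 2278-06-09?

1624

Jun 9, 2278 → Jun 9, 2279: 365 days.
Jun 9, 2279 → Jun 9, 2280: 366 days (Feb 29, 2280 is in that span).
Jun 9, 2280 → Jun 9, 2281: 365 days.
Jun 9, 2281 → Jun 9, 2282: 365 days.
Jun 9, 2282 → Jul 9, 2282: 30 days (June has 30).
Jul 9, 2282 → Aug 9, 2282: 31 days (July has 31).
Aug 9, 2282 → Sep 9, 2282: 31 days (August has 31).
Sep 9, 2282 → Oct 9, 2282: 30 days (September has 30).
Oct 9, 2282 → Nov 9, 2282: 31 days (October has 31).
Nov 9, 2282 → Nov 19, 2282: 10 days.
Total: 1624 days.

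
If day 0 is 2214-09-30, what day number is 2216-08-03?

673

Sep 30, 2214 → Sep 30, 2215: 365 days.
Sep 30, 2215 → Oct 30, 2215: 30 days (September has 30).
Oct 30, 2215 → Nov 30, 2215: 31 days (October has 31).
Nov 30, 2215 → Dec 30, 2215: 30 days (November has 30).
Dec 30, 2215 → Jan 30, 2216: 31 days (December has 31).
Jan 30, 2216 → Feb 29, 2216: 30 days (January has 31).
Feb 29, 2216 → Mar 29, 2216: 29 days (February has 29).
Mar 29, 2216 → Apr 29, 2216: 31 days (March has 31).
Apr 29, 2216 → May 29, 2216: 30 days (April has 30).
May 29, 2216 → Jun 29, 2216: 31 days (May has 31).
Jun 29, 2216 → Jul 29, 2216: 30 days (June has 30).
Jul 29, 2216 → Aug 3, 2216: 5 days.
Total: 673 days.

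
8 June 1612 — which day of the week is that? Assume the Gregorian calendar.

Friday

Doomsday rule: the anchor day for the 1600s is Tuesday. For year 12: 12÷12 = 1 r 0, and 0÷4 = 0, so 1+0+0 = 1.
Tuesday + 1 ≡ Wednesday — that's 1612's doomsday.
In June the doomsday date is Jun 6.
Jun 8 is 2 days after Jun 6; 2 mod 7 = 2, so Wednesday + 2 = Friday.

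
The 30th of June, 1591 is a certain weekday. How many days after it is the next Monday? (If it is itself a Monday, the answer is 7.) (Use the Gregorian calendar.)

1

Jun 30, 1591 is a Sunday.
From Sunday to the next Monday is 1 day.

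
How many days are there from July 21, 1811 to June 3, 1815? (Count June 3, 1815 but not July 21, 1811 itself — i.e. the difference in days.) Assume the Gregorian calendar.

Jul 21, 1811 → Jul 21, 1812: 366 days (Feb 29, 1812 is in that span).
Jul 21, 1812 → Jul 21, 1813: 365 days.
Jul 21, 1813 → Jul 21, 1814: 365 days.
Jul 21, 1814 → Aug 21, 1814: 31 days (July has 31).
Aug 21, 1814 → Sep 21, 1814: 31 days (August has 31).
Sep 21, 1814 → Oct 21, 1814: 30 days (September has 30).
Oct 21, 1814 → Nov 21, 1814: 31 days (October has 31).
Nov 21, 1814 → Dec 21, 1814: 30 days (November has 30).
Dec 21, 1814 → Jan 21, 1815: 31 days (December has 31).
Jan 21, 1815 → Feb 21, 1815: 31 days (January has 31).
Feb 21, 1815 → Mar 21, 1815: 28 days (February has 28).
Mar 21, 1815 → Apr 21, 1815: 31 days (March has 31).
Apr 21, 1815 → May 21, 1815: 30 days (April has 30).
May 21, 1815 → Jun 3, 1815: 13 days.
Total: 1413 days.

1413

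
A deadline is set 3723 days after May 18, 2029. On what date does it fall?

July 28, 2039

+365 (one year) → May 18, 2030 (3358 left).
+365 (one year) → May 18, 2031 (2993 left).
+366 (one year; includes Feb 29, 2032) → May 18, 2032 (2627 left).
+365 (one year) → May 18, 2033 (2262 left).
+365 (one year) → May 18, 2034 (1897 left).
+365 (one year) → May 18, 2035 (1532 left).
+366 (one year; includes Feb 29, 2036) → May 18, 2036 (1166 left).
+365 (one year) → May 18, 2037 (801 left).
+365 (one year) → May 18, 2038 (436 left).
+365 (one year) → May 18, 2039 (71 left).
May has 31 days: +14 → Jun 1, 2039 (57 left).
Jun has 30 days: +30 → Jul 1, 2039 (27 left).
+27 → Jul 28, 2039.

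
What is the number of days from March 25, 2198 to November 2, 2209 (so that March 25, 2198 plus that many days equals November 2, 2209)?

4239

Mar 25, 2198 → Mar 25, 2199: 365 days.
Mar 25, 2199 → Mar 25, 2200: 365 days.
Mar 25, 2200 → Mar 25, 2201: 365 days.
Mar 25, 2201 → Mar 25, 2202: 365 days.
Mar 25, 2202 → Mar 25, 2203: 365 days.
Mar 25, 2203 → Mar 25, 2204: 366 days (Feb 29, 2204 is in that span).
Mar 25, 2204 → Mar 25, 2205: 365 days.
Mar 25, 2205 → Mar 25, 2206: 365 days.
Mar 25, 2206 → Mar 25, 2207: 365 days.
Mar 25, 2207 → Mar 25, 2208: 366 days (Feb 29, 2208 is in that span).
Mar 25, 2208 → Mar 25, 2209: 365 days.
Mar 25, 2209 → Apr 25, 2209: 31 days (March has 31).
Apr 25, 2209 → May 25, 2209: 30 days (April has 30).
May 25, 2209 → Jun 25, 2209: 31 days (May has 31).
Jun 25, 2209 → Jul 25, 2209: 30 days (June has 30).
Jul 25, 2209 → Aug 25, 2209: 31 days (July has 31).
Aug 25, 2209 → Sep 25, 2209: 31 days (August has 31).
Sep 25, 2209 → Oct 25, 2209: 30 days (September has 30).
Oct 25, 2209 → Nov 2, 2209: 8 days.
Total: 4239 days.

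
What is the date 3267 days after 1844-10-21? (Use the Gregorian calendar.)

October 1, 1853

+365 (one year) → Oct 21, 1845 (2902 left).
+365 (one year) → Oct 21, 1846 (2537 left).
+365 (one year) → Oct 21, 1847 (2172 left).
+366 (one year; includes Feb 29, 1848) → Oct 21, 1848 (1806 left).
+365 (one year) → Oct 21, 1849 (1441 left).
+365 (one year) → Oct 21, 1850 (1076 left).
+365 (one year) → Oct 21, 1851 (711 left).
+366 (one year; includes Feb 29, 1852) → Oct 21, 1852 (345 left).
Oct has 31 days: +11 → Nov 1, 1852 (334 left).
Nov has 30 days: +30 → Dec 1, 1852 (304 left).
Dec has 31 days: +31 → Jan 1, 1853 (273 left).
Jan has 31 days: +31 → Feb 1, 1853 (242 left).
Feb has 28 days: +28 → Mar 1, 1853 (214 left).
Mar has 31 days: +31 → Apr 1, 1853 (183 left).
Apr has 30 days: +30 → May 1, 1853 (153 left).
May has 31 days: +31 → Jun 1, 1853 (122 left).
Jun has 30 days: +30 → Jul 1, 1853 (92 left).
Jul has 31 days: +31 → Aug 1, 1853 (61 left).
Aug has 31 days: +31 → Sep 1, 1853 (30 left).
Sep has 30 days: +30 → Oct 1, 1853 (0 left).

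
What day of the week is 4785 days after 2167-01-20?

Saturday

Jan 20, 2167 is a Tuesday.
4785 mod 7 = 4, so 4785 days after a Tuesday is Tuesday + 4 = Saturday.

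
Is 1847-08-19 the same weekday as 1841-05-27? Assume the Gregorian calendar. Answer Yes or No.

From May 27, 1841 to Aug 19, 1847 is 2275 days.
2275 mod 7 = 0, so they are the same weekday.
(May 27, 1841 is a Thursday; Aug 19, 1847 is a Thursday.)

Yes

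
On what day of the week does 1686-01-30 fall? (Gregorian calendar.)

Doomsday rule: the anchor day for the 1600s is Tuesday. For year 86: 86÷12 = 7 r 2, and 2÷4 = 0, so 7+2+0 = 9.
Tuesday + 9 ≡ Thursday — that's 1686's doomsday.
In January the doomsday date is Jan 3 (1686 is not a leap year).
Jan 30 is 27 days after Jan 3; 27 mod 7 = 6, so Thursday + 6 = Wednesday.

Wednesday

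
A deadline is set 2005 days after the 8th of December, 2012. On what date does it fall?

June 5, 2018

+365 (one year) → Dec 8, 2013 (1640 left).
+365 (one year) → Dec 8, 2014 (1275 left).
+365 (one year) → Dec 8, 2015 (910 left).
+366 (one year; includes Feb 29, 2016) → Dec 8, 2016 (544 left).
+365 (one year) → Dec 8, 2017 (179 left).
Dec has 31 days: +24 → Jan 1, 2018 (155 left).
Jan has 31 days: +31 → Feb 1, 2018 (124 left).
Feb has 28 days: +28 → Mar 1, 2018 (96 left).
Mar has 31 days: +31 → Apr 1, 2018 (65 left).
Apr has 30 days: +30 → May 1, 2018 (35 left).
May has 31 days: +31 → Jun 1, 2018 (4 left).
+4 → Jun 5, 2018.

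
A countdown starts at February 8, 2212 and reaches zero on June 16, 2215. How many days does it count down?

Feb 8, 2212 → Feb 8, 2213: 366 days (Feb 29, 2212 is in that span).
Feb 8, 2213 → Feb 8, 2214: 365 days.
Feb 8, 2214 → Feb 8, 2215: 365 days.
Feb 8, 2215 → Mar 8, 2215: 28 days (February has 28).
Mar 8, 2215 → Apr 8, 2215: 31 days (March has 31).
Apr 8, 2215 → May 8, 2215: 30 days (April has 30).
May 8, 2215 → Jun 8, 2215: 31 days (May has 31).
Jun 8, 2215 → Jun 16, 2215: 8 days.
Total: 1224 days.

1224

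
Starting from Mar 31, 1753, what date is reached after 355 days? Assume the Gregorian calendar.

March 21, 1754

Mar has 31 days: +1 → Apr 1, 1753 (354 left).
Apr has 30 days: +30 → May 1, 1753 (324 left).
May has 31 days: +31 → Jun 1, 1753 (293 left).
Jun has 30 days: +30 → Jul 1, 1753 (263 left).
Jul has 31 days: +31 → Aug 1, 1753 (232 left).
Aug has 31 days: +31 → Sep 1, 1753 (201 left).
Sep has 30 days: +30 → Oct 1, 1753 (171 left).
Oct has 31 days: +31 → Nov 1, 1753 (140 left).
Nov has 30 days: +30 → Dec 1, 1753 (110 left).
Dec has 31 days: +31 → Jan 1, 1754 (79 left).
Jan has 31 days: +31 → Feb 1, 1754 (48 left).
Feb has 28 days: +28 → Mar 1, 1754 (20 left).
+20 → Mar 21, 1754.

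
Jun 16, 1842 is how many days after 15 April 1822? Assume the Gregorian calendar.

7367

Apr 15, 1822 → Apr 15, 1823: 365 days.
Apr 15, 1823 → Apr 15, 1824: 366 days (Feb 29, 1824 is in that span).
Apr 15, 1824 → Apr 15, 1825: 365 days.
Apr 15, 1825 → Apr 15, 1826: 365 days.
Apr 15, 1826 → Apr 15, 1827: 365 days.
Apr 15, 1827 → Apr 15, 1828: 366 days (Feb 29, 1828 is in that span).
Apr 15, 1828 → Apr 15, 1829: 365 days.
Apr 15, 1829 → Apr 15, 1830: 365 days.
Apr 15, 1830 → Apr 15, 1831: 365 days.
Apr 15, 1831 → Apr 15, 1832: 366 days (Feb 29, 1832 is in that span).
Apr 15, 1832 → Apr 15, 1833: 365 days.
Apr 15, 1833 → Apr 15, 1834: 365 days.
Apr 15, 1834 → Apr 15, 1835: 365 days.
Apr 15, 1835 → Apr 15, 1836: 366 days (Feb 29, 1836 is in that span).
Apr 15, 1836 → Apr 15, 1837: 365 days.
Apr 15, 1837 → Apr 15, 1838: 365 days.
Apr 15, 1838 → Apr 15, 1839: 365 days.
Apr 15, 1839 → Apr 15, 1840: 366 days (Feb 29, 1840 is in that span).
Apr 15, 1840 → Apr 15, 1841: 365 days.
Apr 15, 1841 → Apr 15, 1842: 365 days.
Apr 15, 1842 → May 15, 1842: 30 days (April has 30).
May 15, 1842 → Jun 15, 1842: 31 days (May has 31).
Jun 15, 1842 → Jun 16, 1842: 1 days.
Total: 7367 days.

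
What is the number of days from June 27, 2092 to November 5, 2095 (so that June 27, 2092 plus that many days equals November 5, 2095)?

Jun 27, 2092 → Jun 27, 2093: 365 days.
Jun 27, 2093 → Jun 27, 2094: 365 days.
Jun 27, 2094 → Jun 27, 2095: 365 days.
Jun 27, 2095 → Jul 27, 2095: 30 days (June has 30).
Jul 27, 2095 → Aug 27, 2095: 31 days (July has 31).
Aug 27, 2095 → Sep 27, 2095: 31 days (August has 31).
Sep 27, 2095 → Oct 27, 2095: 30 days (September has 30).
Oct 27, 2095 → Nov 5, 2095: 9 days.
Total: 1226 days.

1226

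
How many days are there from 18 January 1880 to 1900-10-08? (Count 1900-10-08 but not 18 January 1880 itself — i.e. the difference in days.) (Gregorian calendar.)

Jan 18, 1880 → Jan 18, 1881: 366 days (Feb 29, 1880 is in that span).
Jan 18, 1881 → Jan 18, 1882: 365 days.
Jan 18, 1882 → Jan 18, 1883: 365 days.
Jan 18, 1883 → Jan 18, 1884: 365 days.
Jan 18, 1884 → Jan 18, 1885: 366 days (Feb 29, 1884 is in that span).
Jan 18, 1885 → Jan 18, 1886: 365 days.
Jan 18, 1886 → Jan 18, 1887: 365 days.
Jan 18, 1887 → Jan 18, 1888: 365 days.
Jan 18, 1888 → Jan 18, 1889: 366 days (Feb 29, 1888 is in that span).
Jan 18, 1889 → Jan 18, 1890: 365 days.
Jan 18, 1890 → Jan 18, 1891: 365 days.
Jan 18, 1891 → Jan 18, 1892: 365 days.
Jan 18, 1892 → Jan 18, 1893: 366 days (Feb 29, 1892 is in that span).
Jan 18, 1893 → Jan 18, 1894: 365 days.
Jan 18, 1894 → Jan 18, 1895: 365 days.
Jan 18, 1895 → Jan 18, 1896: 365 days.
Jan 18, 1896 → Jan 18, 1897: 366 days (Feb 29, 1896 is in that span).
Jan 18, 1897 → Jan 18, 1898: 365 days.
Jan 18, 1898 → Jan 18, 1899: 365 days.
Jan 18, 1899 → Jan 18, 1900: 365 days.
Jan 18, 1900 → Feb 18, 1900: 31 days (January has 31).
Feb 18, 1900 → Mar 18, 1900: 28 days (February has 28).
Mar 18, 1900 → Apr 18, 1900: 31 days (March has 31).
Apr 18, 1900 → May 18, 1900: 30 days (April has 30).
May 18, 1900 → Jun 18, 1900: 31 days (May has 31).
Jun 18, 1900 → Jul 18, 1900: 30 days (June has 30).
Jul 18, 1900 → Aug 18, 1900: 31 days (July has 31).
Aug 18, 1900 → Sep 18, 1900: 31 days (August has 31).
Sep 18, 1900 → Oct 8, 1900: 20 days.
Total: 7568 days.

7568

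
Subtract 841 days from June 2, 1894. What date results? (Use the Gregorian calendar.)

−365 (one year) → Jun 2, 1893 (476 left).
−365 (one year) → Jun 2, 1892 (111 left).
−2 → May 31, 1892 (end of May, 31 days; 109 left).
−31 → Apr 30, 1892 (end of Apr, 30 days; 78 left).
−30 → Mar 31, 1892 (end of Mar, 31 days; 48 left).
−31 → Feb 29, 1892 (end of Feb, 29 days; 17 left).
−17 → Feb 12, 1892.

February 12, 1892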